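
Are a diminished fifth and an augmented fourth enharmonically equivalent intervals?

A diminished fifth spans 6 semitones; an augmented fourth spans 6.
They are enharmonically equivalent.

Yes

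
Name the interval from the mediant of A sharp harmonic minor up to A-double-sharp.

The mediant of A# harmonic minor is C#.
C# up to A##: letters C→A make it a sixth; 10 semitones makes it augmented.

augmented sixth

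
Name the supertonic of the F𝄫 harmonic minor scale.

Degree 2 takes the letter 1 step above F, which is G.
In harmonic minor, degree 2 sits 2 semitones above the tonic. Fbb + 2 semitones is pitch class 5, spelled on G as Gbb.

Gbb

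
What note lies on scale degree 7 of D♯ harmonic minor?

C##

Degree 7 takes the letter 6 steps above D, which is C.
In harmonic minor, degree 7 sits 11 semitones above the tonic. D# + 11 semitones is pitch class 2, spelled on C as C##.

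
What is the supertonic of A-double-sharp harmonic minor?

B##

Degree 2 takes the letter 1 step above A, which is B.
In harmonic minor, degree 2 sits 2 semitones above the tonic. A## + 2 semitones is pitch class 1, spelled on B as B##.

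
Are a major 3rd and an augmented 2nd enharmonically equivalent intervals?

No

A major third spans 4 semitones; an augmented second spans 3.
The spans differ, so they are not enharmonic equivalents.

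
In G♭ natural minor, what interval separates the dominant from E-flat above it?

The dominant of Gb natural minor is Db.
Db up to Eb: letters D→E make it a second; 2 semitones makes it major.

major second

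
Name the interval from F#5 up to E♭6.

diminished seventh

The letter names run F→E, a span of 6 letter steps, so the interval is some kind of seventh.
F# to Eb is 9 semitones. A major seventh is 11, so 9 makes it diminished.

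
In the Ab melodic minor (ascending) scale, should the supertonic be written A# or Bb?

Each scale degree takes a distinct letter name. Degree 2 of a scale on A must use the letter B.
Bb and A# are enharmonically the same pitch, but only Bb uses the letter B, so it is the correct spelling here.

Bb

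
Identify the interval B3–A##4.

augmented seventh

Counting letters B–C–D–E–F–G–A gives a seventh.
B→A## = 12 semitones, 1 wider than the major seventh (11), so augmented.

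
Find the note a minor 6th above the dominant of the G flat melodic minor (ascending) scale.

The dominant of Gb melodic minor (ascending) is Db.
A minor sixth (8 semitones) above Db lands on the letter B, giving Bbb.

Bbb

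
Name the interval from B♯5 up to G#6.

minor sixth

Counting letters B–C–D–E–F–G gives a sixth.
B#→G# = 8 semitones, 1 narrower than the major sixth (9), so minor.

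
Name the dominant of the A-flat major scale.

Eb

The Ab major scale runs Ab Bb C Db Eb F G.
Degree 5 is Eb.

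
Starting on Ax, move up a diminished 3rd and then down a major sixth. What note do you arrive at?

E

A diminished third up from A## is C# (letter C, 2 semitones up).
A major sixth down from C# is E (letter E, 9 semitones down).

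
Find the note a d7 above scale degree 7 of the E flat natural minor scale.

Cbb

Scale degree 7 of Eb natural minor is Db.
A diminished seventh (9 semitones) above Db lands on the letter C, giving Cbb.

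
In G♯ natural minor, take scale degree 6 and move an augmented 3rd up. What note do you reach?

G##

Scale degree 6 of G# natural minor is E.
An augmented third (5 semitones) above E lands on the letter G, giving G##.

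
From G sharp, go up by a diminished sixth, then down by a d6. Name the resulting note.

A diminished sixth up from G# is Eb (letter E, 7 semitones up).
A diminished sixth down from Eb is G# (letter G, 7 semitones down).

G#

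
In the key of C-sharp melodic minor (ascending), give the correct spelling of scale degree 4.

F#

The C# melodic minor (ascending) scale runs C# D# E F# G# A# B#.
Degree 4 is F#.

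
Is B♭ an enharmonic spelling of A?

No

Bb is pitch class 10; A is pitch class 9.
The pitch classes differ (10 vs. 9), so they are not enharmonic equivalents.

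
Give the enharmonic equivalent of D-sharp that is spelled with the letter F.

Plain F sits 2 semitones above D#, so on the letter F the same pitch needs a double flat: Fbb.

Fbb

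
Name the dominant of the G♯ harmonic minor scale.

D#

Degree 5 takes the letter 4 steps above G, which is D.
In harmonic minor, degree 5 sits 7 semitones above the tonic. G# + 7 semitones is pitch class 3, spelled on D as D#.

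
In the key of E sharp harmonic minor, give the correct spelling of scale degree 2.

The E# harmonic minor scale runs E# F## G# A# B# C# D##.
Degree 2 is F##.

F##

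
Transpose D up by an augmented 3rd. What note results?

A third above D lands on the letter F.
An augmented third spans 5 semitones, so D moves to pitch class 7. On the letter F that is F##.

F##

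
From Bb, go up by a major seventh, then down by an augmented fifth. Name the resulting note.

Db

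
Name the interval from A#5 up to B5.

The letter names run A→B, a span of 1 letter step, so the interval is some kind of second.
A# to B is 1 semitone. A major second is 2, so 1 makes it minor.

minor second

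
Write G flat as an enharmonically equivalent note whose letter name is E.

E##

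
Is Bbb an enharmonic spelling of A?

Bbb = pitch class 9 and A = pitch class 9 — the same pitch class, so they are enharmonic equivalents.

Yes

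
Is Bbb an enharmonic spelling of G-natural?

Bbb is pitch class 9; G is pitch class 7.
The pitch classes differ (9 vs. 7), so they are not enharmonic equivalents.

No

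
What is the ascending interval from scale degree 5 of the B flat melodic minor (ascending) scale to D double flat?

diminished sixth

Scale degree 5 of Bb melodic minor (ascending) is F.
F up to Dbb: letters F→D make it a sixth; 7 semitones makes it diminished.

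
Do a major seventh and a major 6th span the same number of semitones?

No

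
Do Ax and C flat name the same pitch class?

A## is pitch class 11; Cb is pitch class 11.
All spellings map to pitch class 11, so they are enharmonically equivalent.

Yes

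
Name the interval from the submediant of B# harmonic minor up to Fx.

The submediant of B# harmonic minor is G#.
G# up to F##: letters G→F make it a seventh; 11 semitones makes it major.

major seventh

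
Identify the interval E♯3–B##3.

augmented fifth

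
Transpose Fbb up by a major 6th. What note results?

Dbb

F up a major sixth is D, so the target letter is D.
From Fbb, a major sixth is 9 semitones up: Dbb.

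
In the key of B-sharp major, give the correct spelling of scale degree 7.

A##

The B# major scale runs B# C## D## E# F## G## A##.
Degree 7 is A##.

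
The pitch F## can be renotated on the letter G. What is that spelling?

G

Plain G sits at the same pitch as F##, so on the letter G the same pitch needs a natural: G.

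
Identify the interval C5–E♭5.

The letter names run C→E, a span of 2 letter steps, so the interval is some kind of third.
C to Eb is 3 semitones. A major third is 4, so 3 makes it minor.

minor third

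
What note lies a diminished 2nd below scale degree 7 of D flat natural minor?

B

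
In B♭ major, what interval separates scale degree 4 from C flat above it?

Scale degree 4 of Bb major is Eb.
Eb up to Cb: letters E→C make it a sixth; 8 semitones makes it minor.

minor sixth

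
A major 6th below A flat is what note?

Cb

A down a major sixth is C, so the target letter is C.
From Ab, a major sixth is 9 semitones down: Cb.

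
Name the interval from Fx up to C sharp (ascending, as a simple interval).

diminished fifth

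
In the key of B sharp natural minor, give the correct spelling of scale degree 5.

The B# natural minor scale runs B# C## D# E# F## G# A#.
Degree 5 is F##.

F##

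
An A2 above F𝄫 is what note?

A second above F lands on the letter G.
An augmented second spans 3 semitones, so Fbb moves to pitch class 6. On the letter G that is Gb.

Gb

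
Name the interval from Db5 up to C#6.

augmented seventh

The letter names run D→C, a span of 6 letter steps, so the interval is some kind of seventh.
Db to C# is 12 semitones. A major seventh is 11, so 12 makes it augmented.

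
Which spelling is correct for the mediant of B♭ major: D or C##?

Each scale degree takes a distinct letter name. Degree 3 of a scale on B must use the letter D.
D and C## are enharmonically the same pitch, but only D uses the letter D, so it is the correct spelling here.

D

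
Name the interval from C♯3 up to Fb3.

The letter names run C→F, a span of 3 letter steps, so the interval is some kind of fourth.
C# to Fb is 3 semitones. A perfect fourth is 5, so 3 makes it doubly diminished.

doubly diminished fourth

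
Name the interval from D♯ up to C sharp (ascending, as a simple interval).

Counting letters D–E–F–G–A–B–C gives a seventh.
D#→C# = 10 semitones, 1 narrower than the major seventh (11), so minor.

minor seventh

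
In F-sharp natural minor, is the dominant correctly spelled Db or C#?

C#

Each scale degree takes a distinct letter name. Degree 5 of a scale on F must use the letter C.
C# and Db are enharmonically the same pitch, but only C# uses the letter C, so it is the correct spelling here.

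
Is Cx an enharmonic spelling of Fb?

No

C## is pitch class 2; Fb is pitch class 4.
The pitch classes differ (2 vs. 4), so they are not enharmonic equivalents.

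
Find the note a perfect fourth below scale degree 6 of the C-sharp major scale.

E#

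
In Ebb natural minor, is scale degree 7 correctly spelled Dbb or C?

Dbb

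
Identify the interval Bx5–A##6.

The letter names run B→A, a span of 6 letter steps, so the interval is some kind of seventh.
B## to A## is 10 semitones. A major seventh is 11, so 10 makes it minor.

minor seventh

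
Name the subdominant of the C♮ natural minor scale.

Degree 4 takes the letter 3 steps above C, which is F.
In natural minor, degree 4 sits 5 semitones above the tonic. C + 5 semitones is pitch class 5, spelled on F as F.

F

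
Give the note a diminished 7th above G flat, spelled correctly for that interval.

Fbb

G up a major seventh is F#, so the target letter is F.
From Gb, a diminished seventh is 9 semitones up: Fbb.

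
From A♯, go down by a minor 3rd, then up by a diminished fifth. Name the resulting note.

C#

A minor third down from A# is F## (letter F, 3 semitones down).
A diminished fifth up from F## is C# (letter C, 6 semitones up).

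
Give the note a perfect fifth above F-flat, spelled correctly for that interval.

Cb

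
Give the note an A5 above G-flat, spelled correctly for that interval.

D

G up a perfect fifth is D, so the target letter is D.
From Gb, an augmented fifth is 8 semitones up: D.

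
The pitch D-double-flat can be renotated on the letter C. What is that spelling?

C

Plain C sits at the same pitch as Dbb, so on the letter C the same pitch needs a natural: C.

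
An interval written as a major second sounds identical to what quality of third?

diminished

A major second spans 2 semitones.
A third spanning 2 semitones is diminished (the major third is 4).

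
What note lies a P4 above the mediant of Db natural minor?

Bbb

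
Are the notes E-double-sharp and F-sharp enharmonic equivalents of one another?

Yes

E## is pitch class 6; F# is pitch class 6.
All spellings map to pitch class 6, so they are enharmonically equivalent.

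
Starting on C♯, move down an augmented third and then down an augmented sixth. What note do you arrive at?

Cbb

An augmented third down from C# is Ab (letter A, 5 semitones down).
An augmented sixth down from Ab is Cbb (letter C, 10 semitones down).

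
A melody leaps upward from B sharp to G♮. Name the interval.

diminished sixth

The letter names run B→G, a span of 5 letter steps, so the interval is some kind of sixth.
B# to G is 7 semitones. A major sixth is 9, so 7 makes it diminished.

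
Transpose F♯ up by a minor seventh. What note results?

E

F up a major seventh is E, so the target letter is E.
From F#, a minor seventh is 10 semitones up: E.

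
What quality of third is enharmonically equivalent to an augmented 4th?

An augmented fourth spans 6 semitones.
A third spanning 6 semitones is doubly augmented (the major third is 4).

doubly augmented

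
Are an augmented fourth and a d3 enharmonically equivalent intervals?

No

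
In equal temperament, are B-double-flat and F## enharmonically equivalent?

Bbb is pitch class 9; F## is pitch class 7.
The pitch classes differ (9 vs. 7), so they are not enharmonic equivalents.

No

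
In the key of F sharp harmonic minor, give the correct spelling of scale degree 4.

The F# harmonic minor scale runs F# G# A B C# D E#.
Degree 4 is B.

B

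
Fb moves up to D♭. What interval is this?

major sixth

Counting letters F–G–A–B–C–D gives a sixth.
Fb→Db = 9 semitones, exactly the major sixth.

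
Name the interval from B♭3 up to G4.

major sixth

Counting letters B–C–D–E–F–G gives a sixth.
Bb→G = 9 semitones, exactly the major sixth.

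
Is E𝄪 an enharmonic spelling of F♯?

E## is pitch class 6; F# is pitch class 6.
All spellings map to pitch class 6, so they are enharmonically equivalent.

Yes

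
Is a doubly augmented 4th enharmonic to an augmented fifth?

A doubly augmented fourth spans 7 semitones; an augmented fifth spans 8.
The spans differ, so they are not enharmonic equivalents.

No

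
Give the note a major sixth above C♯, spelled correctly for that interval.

A sixth above C lands on the letter A.
A major sixth spans 9 semitones, so C# moves to pitch class 10. On the letter A that is A#.

A#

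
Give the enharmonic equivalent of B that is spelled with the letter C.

Cb

B is pitch class 11. The letter C alone is pitch class 0.
To reach pitch class 11 from C requires an offset of -1 semitone, i.e. flat: Cb.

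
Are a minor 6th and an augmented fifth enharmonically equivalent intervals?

A minor sixth spans 8 semitones; an augmented fifth spans 8.
They are enharmonically equivalent.

Yes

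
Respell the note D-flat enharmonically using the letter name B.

Plain B sits 2 semitones below Db, so on the letter B the same pitch needs a double sharp: B##.

B##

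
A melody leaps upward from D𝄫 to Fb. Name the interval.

major third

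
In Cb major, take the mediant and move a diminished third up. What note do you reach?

The mediant of Cb major is Eb.
A diminished third (2 semitones) above Eb lands on the letter G, giving Gbb.

Gbb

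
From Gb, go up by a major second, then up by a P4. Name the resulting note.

A major second up from Gb is Ab (letter A, 2 semitones up).
A perfect fourth up from Ab is Db (letter D, 5 semitones up).

Db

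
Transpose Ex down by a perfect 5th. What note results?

A##

E down a perfect fifth is A, so the target letter is A.
From E##, a perfect fifth is 7 semitones down: A##.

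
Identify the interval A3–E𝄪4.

doubly augmented fifth

The letter names run A→E, a span of 4 letter steps, so the interval is some kind of fifth.
A to E## is 9 semitones. A perfect fifth is 7, so 9 makes it doubly augmented.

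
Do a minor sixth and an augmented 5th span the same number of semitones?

A minor sixth spans 8 semitones; an augmented fifth spans 8.
They are enharmonically equivalent.

Yes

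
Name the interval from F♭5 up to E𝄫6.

Counting letters F–G–A–B–C–D–E gives a seventh.
Fb→Ebb = 10 semitones, 1 narrower than the major seventh (11), so minor.

minor seventh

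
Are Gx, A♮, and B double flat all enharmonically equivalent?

G## is pitch class 9; A is pitch class 9; Bbb is pitch class 9.
All spellings map to pitch class 9, so they are enharmonically equivalent.

Yes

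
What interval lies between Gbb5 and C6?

doubly augmented fourth

Counting letters G–A–B–C gives a fourth.
Gbb→C = 7 semitones, 2 wider than the perfect fourth (5), so doubly augmented.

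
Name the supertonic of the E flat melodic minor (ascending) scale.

F

Degree 2 takes the letter 1 step above E, which is F.
In melodic minor (ascending), degree 2 sits 2 semitones above the tonic. Eb + 2 semitones is pitch class 5, spelled on F as F.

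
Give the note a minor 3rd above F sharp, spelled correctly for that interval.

A

A third above F lands on the letter A.
A minor third spans 3 semitones, so F# moves to pitch class 9. On the letter A that is A.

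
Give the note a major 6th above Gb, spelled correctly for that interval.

Eb

A sixth above G lands on the letter E.
A major sixth spans 9 semitones, so Gb moves to pitch class 3. On the letter E that is Eb.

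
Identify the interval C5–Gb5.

diminished fifth

The letter names run C→G, a span of 4 letter steps, so the interval is some kind of fifth.
C to Gb is 6 semitones. A perfect fifth is 7, so 6 makes it diminished.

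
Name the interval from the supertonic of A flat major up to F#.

augmented fifth

The supertonic of Ab major is Bb.
Bb up to F#: letters B→F make it a fifth; 8 semitones makes it augmented.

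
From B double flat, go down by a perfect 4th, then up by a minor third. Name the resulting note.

A perfect fourth down from Bbb is Fb (letter F, 5 semitones down).
A minor third up from Fb is Abb (letter A, 3 semitones up).

Abb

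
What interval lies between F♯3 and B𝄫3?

doubly diminished fourth

The letter names run F→B, a span of 3 letter steps, so the interval is some kind of fourth.
F# to Bbb is 3 semitones. A perfect fourth is 5, so 3 makes it doubly diminished.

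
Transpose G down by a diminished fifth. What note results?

C#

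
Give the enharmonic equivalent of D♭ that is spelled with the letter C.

C#

Plain C sits 1 semitone below Db, so on the letter C the same pitch needs a sharp: C#.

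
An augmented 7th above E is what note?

A seventh above E lands on the letter D.
An augmented seventh spans 12 semitones, so E moves to pitch class 4. On the letter D that is D##.

D##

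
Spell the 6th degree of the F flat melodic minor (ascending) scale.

The Fb melodic minor (ascending) scale runs Fb Gb Abb Bbb Cb Db Eb.
Degree 6 is Db.

Db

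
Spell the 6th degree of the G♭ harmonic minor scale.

Ebb

Degree 6 takes the letter 5 steps above G, which is E.
In harmonic minor, degree 6 sits 8 semitones above the tonic. Gb + 8 semitones is pitch class 2, spelled on E as Ebb.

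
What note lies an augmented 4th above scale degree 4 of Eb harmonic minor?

D

Scale degree 4 of Eb harmonic minor is Ab.
An augmented fourth (6 semitones) above Ab lands on the letter D, giving D.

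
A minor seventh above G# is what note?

G up a major seventh is F#, so the target letter is F.
From G#, a minor seventh is 10 semitones up: F#.

F#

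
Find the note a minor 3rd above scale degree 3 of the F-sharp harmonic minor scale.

Scale degree 3 of F# harmonic minor is A.
A minor third (3 semitones) above A lands on the letter C, giving C.

C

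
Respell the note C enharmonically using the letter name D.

Dbb

Plain D sits 2 semitones above C, so on the letter D the same pitch needs a double flat: Dbb.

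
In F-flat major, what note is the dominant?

Cb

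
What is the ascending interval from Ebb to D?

Counting letters E–F–G–A–B–C–D gives a seventh.
Ebb→D = 12 semitones, 1 wider than the major seventh (11), so augmented.

augmented seventh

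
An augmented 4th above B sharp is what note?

B up a perfect fourth is E, so the target letter is E.
From B#, an augmented fourth is 6 semitones up: E##.

E##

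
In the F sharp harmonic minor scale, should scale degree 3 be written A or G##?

A

Each scale degree takes a distinct letter name. Degree 3 of a scale on F must use the letter A.
A and G## are enharmonically the same pitch, but only A uses the letter A, so it is the correct spelling here.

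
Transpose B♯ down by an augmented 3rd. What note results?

A third below B lands on the letter G.
An augmented third spans 5 semitones, so B# moves to pitch class 7. On the letter G that is G.

G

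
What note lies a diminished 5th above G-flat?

Dbb

A fifth above G lands on the letter D.
A diminished fifth spans 6 semitones, so Gb moves to pitch class 0. On the letter D that is Dbb.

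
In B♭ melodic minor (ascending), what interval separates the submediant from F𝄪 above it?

augmented seventh

The submediant of Bb melodic minor (ascending) is G.
G up to F##: letters G→F make it a seventh; 12 semitones makes it augmented.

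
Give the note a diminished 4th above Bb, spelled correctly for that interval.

A fourth above B lands on the letter E.
A diminished fourth spans 4 semitones, so Bb moves to pitch class 2. On the letter E that is Ebb.

Ebb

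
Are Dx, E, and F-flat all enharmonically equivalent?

Yes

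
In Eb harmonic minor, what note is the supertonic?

The Eb harmonic minor scale runs Eb F Gb Ab Bb Cb D.
Degree 2 is F.

F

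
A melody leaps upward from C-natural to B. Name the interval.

major seventh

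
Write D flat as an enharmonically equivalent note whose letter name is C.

C#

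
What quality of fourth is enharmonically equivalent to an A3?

An augmented third spans 5 semitones.
A fourth spanning 5 semitones is perfect (the perfect fourth is 5).

perfect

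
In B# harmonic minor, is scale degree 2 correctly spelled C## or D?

Each scale degree takes a distinct letter name. Degree 2 of a scale on B must use the letter C.
C## and D are enharmonically the same pitch, but only C## uses the letter C, so it is the correct spelling here.

C##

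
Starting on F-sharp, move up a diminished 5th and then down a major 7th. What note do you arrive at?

Db

A diminished fifth up from F# is C (letter C, 6 semitones up).
A major seventh down from C is Db (letter D, 11 semitones down).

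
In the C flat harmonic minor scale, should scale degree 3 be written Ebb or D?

Ebb

Each scale degree takes a distinct letter name. Degree 3 of a scale on C must use the letter E.
Ebb and D are enharmonically the same pitch, but only Ebb uses the letter E, so it is the correct spelling here.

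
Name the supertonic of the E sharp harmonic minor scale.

The E# harmonic minor scale runs E# F## G# A# B# C# D##.
Degree 2 is F##.

F##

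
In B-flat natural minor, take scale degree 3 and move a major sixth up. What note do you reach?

Bb

Scale degree 3 of Bb natural minor is Db.
A major sixth (9 semitones) above Db lands on the letter B, giving Bb.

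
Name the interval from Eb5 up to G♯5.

Counting letters E–F–G gives a third.
Eb→G# = 5 semitones, 1 wider than the major third (4), so augmented.

augmented third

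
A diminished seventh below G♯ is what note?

A##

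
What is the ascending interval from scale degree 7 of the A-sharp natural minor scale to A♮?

Scale degree 7 of A# natural minor is G#.
G# up to A: letters G→A make it a second; 1 semitone makes it minor.

minor second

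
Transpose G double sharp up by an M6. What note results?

E##

A sixth above G lands on the letter E.
A major sixth spans 9 semitones, so G## moves to pitch class 6. On the letter E that is E##.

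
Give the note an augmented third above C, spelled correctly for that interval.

E#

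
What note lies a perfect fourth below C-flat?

A fourth below C lands on the letter G.
A perfect fourth spans 5 semitones, so Cb moves to pitch class 6. On the letter G that is Gb.

Gb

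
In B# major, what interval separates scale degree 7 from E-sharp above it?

Scale degree 7 of B# major is A##.
A## up to E#: letters A→E make it a fifth; 6 semitones makes it diminished.

diminished fifth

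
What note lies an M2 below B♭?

Ab

B down a major second is A, so the target letter is A.
From Bb, a major second is 2 semitones down: Ab.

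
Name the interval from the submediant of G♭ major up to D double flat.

diminished seventh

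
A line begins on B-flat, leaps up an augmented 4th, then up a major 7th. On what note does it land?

D#

An augmented fourth up from Bb is E (letter E, 6 semitones up).
A major seventh up from E is D# (letter D, 11 semitones up).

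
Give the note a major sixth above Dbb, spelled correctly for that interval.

Bbb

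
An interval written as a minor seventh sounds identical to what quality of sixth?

A minor seventh spans 10 semitones.
A sixth spanning 10 semitones is augmented (the major sixth is 9).

augmented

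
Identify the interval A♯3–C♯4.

minor third

Counting letters A–B–C gives a third.
A#→C# = 3 semitones, 1 narrower than the major third (4), so minor.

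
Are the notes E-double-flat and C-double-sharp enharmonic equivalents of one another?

Yes

Ebb is pitch class 2; C## is pitch class 2.
All spellings map to pitch class 2, so they are enharmonically equivalent.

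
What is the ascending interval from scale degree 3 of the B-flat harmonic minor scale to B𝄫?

minor sixth

Scale degree 3 of Bb harmonic minor is Db.
Db up to Bbb: letters D→B make it a sixth; 8 semitones makes it minor.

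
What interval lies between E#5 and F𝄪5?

major second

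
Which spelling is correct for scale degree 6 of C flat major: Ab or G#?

Each scale degree takes a distinct letter name. Degree 6 of a scale on C must use the letter A.
Ab and G# are enharmonically the same pitch, but only Ab uses the letter A, so it is the correct spelling here.

Ab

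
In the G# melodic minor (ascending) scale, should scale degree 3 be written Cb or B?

Each scale degree takes a distinct letter name. Degree 3 of a scale on G must use the letter B.
B and Cb are enharmonically the same pitch, but only B uses the letter B, so it is the correct spelling here.

B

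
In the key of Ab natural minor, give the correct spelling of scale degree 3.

Degree 3 takes the letter 2 steps above A, which is C.
In natural minor, degree 3 sits 3 semitones above the tonic. Ab + 3 semitones is pitch class 11, spelled on C as Cb.

Cb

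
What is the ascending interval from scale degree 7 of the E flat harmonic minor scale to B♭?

Scale degree 7 of Eb harmonic minor is D.
D up to Bb: letters D→B make it a sixth; 8 semitones makes it minor.

minor sixth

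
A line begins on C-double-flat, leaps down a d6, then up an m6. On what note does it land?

Cb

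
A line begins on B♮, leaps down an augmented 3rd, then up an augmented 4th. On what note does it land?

An augmented third down from B is Gb (letter G, 5 semitones down).
An augmented fourth up from Gb is C (letter C, 6 semitones up).

C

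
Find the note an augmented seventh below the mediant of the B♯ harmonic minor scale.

Eb

The mediant of B# harmonic minor is D#.
An augmented seventh (12 semitones) below D# lands on the letter E, giving Eb.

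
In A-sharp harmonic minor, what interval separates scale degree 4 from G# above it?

perfect fourth

Scale degree 4 of A# harmonic minor is D#.
D# up to G#: letters D→G make it a fourth; 5 semitones makes it perfect.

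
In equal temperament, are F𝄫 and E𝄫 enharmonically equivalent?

No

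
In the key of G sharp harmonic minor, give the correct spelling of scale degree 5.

D#

The G# harmonic minor scale runs G# A# B C# D# E F##.
Degree 5 is D#.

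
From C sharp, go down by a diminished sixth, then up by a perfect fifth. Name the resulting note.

A diminished sixth down from C# is E## (letter E, 7 semitones down).
A perfect fifth up from E## is B## (letter B, 7 semitones up).

B##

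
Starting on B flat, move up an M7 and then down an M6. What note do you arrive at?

C

A major seventh up from Bb is A (letter A, 11 semitones up).
A major sixth down from A is C (letter C, 9 semitones down).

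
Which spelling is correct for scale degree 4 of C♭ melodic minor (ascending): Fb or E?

Each scale degree takes a distinct letter name. Degree 4 of a scale on C must use the letter F.
Fb and E are enharmonically the same pitch, but only Fb uses the letter F, so it is the correct spelling here.

Fb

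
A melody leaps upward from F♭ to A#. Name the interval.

The letter names run F→A, a span of 2 letter steps, so the interval is some kind of third.
Fb to A# is 6 semitones. A major third is 4, so 6 makes it doubly augmented.

doubly augmented third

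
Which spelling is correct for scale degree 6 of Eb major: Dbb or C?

C

Each scale degree takes a distinct letter name. Degree 6 of a scale on E must use the letter C.
C and Dbb are enharmonically the same pitch, but only C uses the letter C, so it is the correct spelling here.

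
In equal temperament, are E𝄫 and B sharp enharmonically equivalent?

No

Ebb is pitch class 2; B# is pitch class 0.
The pitch classes differ (2 vs. 0), so they are not enharmonic equivalents.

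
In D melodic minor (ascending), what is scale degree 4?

Degree 4 takes the letter 3 steps above D, which is G.
In melodic minor (ascending), degree 4 sits 5 semitones above the tonic. D + 5 semitones is pitch class 7, spelled on G as G.

G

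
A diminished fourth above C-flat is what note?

Fbb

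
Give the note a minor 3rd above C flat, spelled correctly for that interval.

Ebb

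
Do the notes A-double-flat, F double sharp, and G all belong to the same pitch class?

Abb is pitch class 7; F## is pitch class 7; G is pitch class 7.
All spellings map to pitch class 7, so they are enharmonically equivalent.

Yes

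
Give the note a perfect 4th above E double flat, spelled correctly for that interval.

Abb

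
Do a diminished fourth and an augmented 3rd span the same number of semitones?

No

A diminished fourth spans 4 semitones; an augmented third spans 5.
The spans differ, so they are not enharmonic equivalents.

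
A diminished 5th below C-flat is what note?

F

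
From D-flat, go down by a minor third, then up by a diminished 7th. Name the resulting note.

Abb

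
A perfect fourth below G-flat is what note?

A fourth below G lands on the letter D.
A perfect fourth spans 5 semitones, so Gb moves to pitch class 1. On the letter D that is Db.

Db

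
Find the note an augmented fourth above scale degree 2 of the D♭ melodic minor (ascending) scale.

A

Scale degree 2 of Db melodic minor (ascending) is Eb.
An augmented fourth (6 semitones) above Eb lands on the letter A, giving A.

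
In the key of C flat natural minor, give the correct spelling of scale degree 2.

Db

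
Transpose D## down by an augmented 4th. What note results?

A fourth below D lands on the letter A.
An augmented fourth spans 6 semitones, so D## moves to pitch class 10. On the letter A that is A#.

A#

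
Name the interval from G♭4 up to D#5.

doubly augmented fifth

The letter names run G→D, a span of 4 letter steps, so the interval is some kind of fifth.
Gb to D# is 9 semitones. A perfect fifth is 7, so 9 makes it doubly augmented.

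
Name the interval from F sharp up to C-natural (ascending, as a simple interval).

Counting letters F–G–A–B–C gives a fifth.
F#→C = 6 semitones, 1 narrower than the perfect fifth (7), so diminished.

diminished fifth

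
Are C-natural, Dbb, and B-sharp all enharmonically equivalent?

Yes

C = pitch class 0 and Dbb = pitch class 0 and B# = pitch class 0 — the same pitch class, so they are enharmonic equivalents.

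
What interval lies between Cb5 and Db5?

Counting letters C–D gives a second.
Cb→Db = 2 semitones, exactly the major second.

major second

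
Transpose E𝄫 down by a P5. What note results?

Abb

E down a perfect fifth is A, so the target letter is A.
From Ebb, a perfect fifth is 7 semitones down: Abb.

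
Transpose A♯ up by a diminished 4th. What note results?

A fourth above A lands on the letter D.
A diminished fourth spans 4 semitones, so A# moves to pitch class 2. On the letter D that is D.

D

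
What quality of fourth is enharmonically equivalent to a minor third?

doubly diminished

A minor third spans 3 semitones.
A fourth spanning 3 semitones is doubly diminished (the perfect fourth is 5).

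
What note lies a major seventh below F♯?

A seventh below F lands on the letter G.
A major seventh spans 11 semitones, so F# moves to pitch class 7. On the letter G that is G.

G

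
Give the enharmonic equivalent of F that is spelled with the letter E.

E#

Plain E sits 1 semitone below F, so on the letter E the same pitch needs a sharp: E#.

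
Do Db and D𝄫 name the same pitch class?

No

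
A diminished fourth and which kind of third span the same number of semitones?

A diminished fourth spans 4 semitones.
A third spanning 4 semitones is major (the major third is 4).

major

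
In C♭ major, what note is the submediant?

Ab

The Cb major scale runs Cb Db Eb Fb Gb Ab Bb.
Degree 6 is Ab.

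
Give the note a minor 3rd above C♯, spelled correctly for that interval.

E

A third above C lands on the letter E.
A minor third spans 3 semitones, so C# moves to pitch class 4. On the letter E that is E.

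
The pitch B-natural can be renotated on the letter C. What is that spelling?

Cb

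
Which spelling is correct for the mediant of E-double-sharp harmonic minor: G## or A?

G##

Each scale degree takes a distinct letter name. Degree 3 of a scale on E must use the letter G.
G## and A are enharmonically the same pitch, but only G## uses the letter G, so it is the correct spelling here.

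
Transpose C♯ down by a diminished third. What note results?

A##

A third below C lands on the letter A.
A diminished third spans 2 semitones, so C# moves to pitch class 11. On the letter A that is A##.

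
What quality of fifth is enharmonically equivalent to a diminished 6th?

A diminished sixth spans 7 semitones.
A fifth spanning 7 semitones is perfect (the perfect fifth is 7).

perfect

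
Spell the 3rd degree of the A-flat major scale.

Degree 3 takes the letter 2 steps above A, which is C.
In major, degree 3 sits 4 semitones above the tonic. Ab + 4 semitones is pitch class 0, spelled on C as C.

C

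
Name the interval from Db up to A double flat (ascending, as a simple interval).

diminished fifth

The letter names run D→A, a span of 4 letter steps, so the interval is some kind of fifth.
Db to Abb is 6 semitones. A perfect fifth is 7, so 6 makes it diminished.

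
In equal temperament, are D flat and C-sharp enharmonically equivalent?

Yes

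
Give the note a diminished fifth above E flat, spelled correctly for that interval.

Bbb

A fifth above E lands on the letter B.
A diminished fifth spans 6 semitones, so Eb moves to pitch class 9. On the letter B that is Bbb.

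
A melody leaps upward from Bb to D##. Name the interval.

doubly augmented third

The letter names run B→D, a span of 2 letter steps, so the interval is some kind of third.
Bb to D## is 6 semitones. A major third is 4, so 6 makes it doubly augmented.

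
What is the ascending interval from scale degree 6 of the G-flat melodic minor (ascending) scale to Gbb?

Scale degree 6 of Gb melodic minor (ascending) is Eb.
Eb up to Gbb: letters E→G make it a third; 2 semitones makes it diminished.

diminished third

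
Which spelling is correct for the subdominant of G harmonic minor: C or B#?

C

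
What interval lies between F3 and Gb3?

minor second

The letter names run F→G, a span of 1 letter step, so the interval is some kind of second.
F to Gb is 1 semitone. A major second is 2, so 1 makes it minor.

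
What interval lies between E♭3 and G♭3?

minor third

Counting letters E–F–G gives a third.
Eb→Gb = 3 semitones, 1 narrower than the major third (4), so minor.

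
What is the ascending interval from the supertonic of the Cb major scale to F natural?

The supertonic of Cb major is Db.
Db up to F: letters D→F make it a third; 4 semitones makes it major.

major third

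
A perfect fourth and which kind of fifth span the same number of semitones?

A perfect fourth spans 5 semitones.
A fifth spanning 5 semitones is doubly diminished (the perfect fifth is 7).

doubly diminished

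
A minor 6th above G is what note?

A sixth above G lands on the letter E.
A minor sixth spans 8 semitones, so G moves to pitch class 3. On the letter E that is Eb.

Eb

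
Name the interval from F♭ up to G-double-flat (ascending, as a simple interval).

The letter names run F→G, a span of 1 letter step, so the interval is some kind of second.
Fb to Gbb is 1 semitone. A major second is 2, so 1 makes it minor.

minor second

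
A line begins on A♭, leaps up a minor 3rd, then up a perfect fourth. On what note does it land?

Fb

A minor third up from Ab is Cb (letter C, 3 semitones up).
A perfect fourth up from Cb is Fb (letter F, 5 semitones up).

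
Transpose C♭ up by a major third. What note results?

Eb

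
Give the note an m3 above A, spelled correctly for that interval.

C

A third above A lands on the letter C.
A minor third spans 3 semitones, so A moves to pitch class 0. On the letter C that is C.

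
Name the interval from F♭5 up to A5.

Counting letters F–G–A gives a third.
Fb→A = 5 semitones, 1 wider than the major third (4), so augmented.

augmented third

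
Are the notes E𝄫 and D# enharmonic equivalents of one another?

Two spellings are enharmonically equivalent only if they share a pitch class.
Here Ebb → 2, D# → 3; 2 ≠ 3, so they are not.

No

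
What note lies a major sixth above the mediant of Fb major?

The mediant of Fb major is Ab.
A major sixth (9 semitones) above Ab lands on the letter F, giving F.

F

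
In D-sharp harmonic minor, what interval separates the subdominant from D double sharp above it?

augmented fifth

The subdominant of D# harmonic minor is G#.
G# up to D##: letters G→D make it a fifth; 8 semitones makes it augmented.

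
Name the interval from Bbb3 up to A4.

Counting letters B–C–D–E–F–G–A gives a seventh.
Bbb→A = 12 semitones, 1 wider than the major seventh (11), so augmented.

augmented seventh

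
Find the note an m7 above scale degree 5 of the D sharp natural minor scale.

G#

Scale degree 5 of D# natural minor is A#.
A minor seventh (10 semitones) above A# lands on the letter G, giving G#.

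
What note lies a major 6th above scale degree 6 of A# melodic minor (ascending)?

D##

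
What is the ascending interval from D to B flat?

minor sixth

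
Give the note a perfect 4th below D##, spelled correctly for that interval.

D down a perfect fourth is A, so the target letter is A.
From D##, a perfect fourth is 5 semitones down: A##.

A##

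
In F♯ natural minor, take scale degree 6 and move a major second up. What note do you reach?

E

Scale degree 6 of F# natural minor is D.
A major second (2 semitones) above D lands on the letter E, giving E.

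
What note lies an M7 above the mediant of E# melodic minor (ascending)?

The mediant of E# melodic minor (ascending) is G#.
A major seventh (11 semitones) above G# lands on the letter F, giving F##.

F##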